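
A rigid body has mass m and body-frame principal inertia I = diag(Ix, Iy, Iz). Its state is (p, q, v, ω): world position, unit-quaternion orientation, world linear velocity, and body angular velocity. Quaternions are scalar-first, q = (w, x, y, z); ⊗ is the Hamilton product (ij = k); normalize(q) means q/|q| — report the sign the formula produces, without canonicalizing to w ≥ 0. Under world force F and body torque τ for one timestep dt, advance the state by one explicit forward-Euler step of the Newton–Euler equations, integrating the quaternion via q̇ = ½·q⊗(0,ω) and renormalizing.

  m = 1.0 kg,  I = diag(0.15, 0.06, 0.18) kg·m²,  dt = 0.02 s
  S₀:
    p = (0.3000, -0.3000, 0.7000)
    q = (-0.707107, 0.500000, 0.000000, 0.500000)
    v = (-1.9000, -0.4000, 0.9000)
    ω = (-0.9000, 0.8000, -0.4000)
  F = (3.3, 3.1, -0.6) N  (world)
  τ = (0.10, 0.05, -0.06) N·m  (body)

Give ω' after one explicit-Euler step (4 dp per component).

ω' = (-0.8815, 0.8203, -0.4139)

angular accel α = (0.9227, 1.0133, -0.6933)
ω + α·dt = (-0.8815, 0.8203, -0.4139)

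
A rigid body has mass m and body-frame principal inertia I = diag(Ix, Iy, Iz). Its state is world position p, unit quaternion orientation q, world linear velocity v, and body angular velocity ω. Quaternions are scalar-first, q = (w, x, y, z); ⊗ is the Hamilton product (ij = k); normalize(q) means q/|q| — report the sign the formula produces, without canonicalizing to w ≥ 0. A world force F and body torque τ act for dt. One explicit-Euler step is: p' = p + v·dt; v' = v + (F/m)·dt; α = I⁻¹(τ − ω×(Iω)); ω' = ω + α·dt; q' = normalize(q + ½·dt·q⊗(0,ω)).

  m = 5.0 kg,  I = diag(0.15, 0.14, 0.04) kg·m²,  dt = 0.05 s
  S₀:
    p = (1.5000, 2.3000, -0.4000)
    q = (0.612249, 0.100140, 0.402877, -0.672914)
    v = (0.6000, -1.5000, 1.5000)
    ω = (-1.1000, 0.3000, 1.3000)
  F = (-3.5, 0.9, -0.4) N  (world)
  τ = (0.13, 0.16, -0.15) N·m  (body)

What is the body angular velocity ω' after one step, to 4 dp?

ω×(Iω) gyroscopic = (-0.0390, -0.1573, 0.0033)
angular accel α = (1.1267, 2.2664, -3.8325)
ω + α·dt = (-1.0437, 0.4133, 1.1084)

ω' = (-1.0437, 0.4133, 1.1084)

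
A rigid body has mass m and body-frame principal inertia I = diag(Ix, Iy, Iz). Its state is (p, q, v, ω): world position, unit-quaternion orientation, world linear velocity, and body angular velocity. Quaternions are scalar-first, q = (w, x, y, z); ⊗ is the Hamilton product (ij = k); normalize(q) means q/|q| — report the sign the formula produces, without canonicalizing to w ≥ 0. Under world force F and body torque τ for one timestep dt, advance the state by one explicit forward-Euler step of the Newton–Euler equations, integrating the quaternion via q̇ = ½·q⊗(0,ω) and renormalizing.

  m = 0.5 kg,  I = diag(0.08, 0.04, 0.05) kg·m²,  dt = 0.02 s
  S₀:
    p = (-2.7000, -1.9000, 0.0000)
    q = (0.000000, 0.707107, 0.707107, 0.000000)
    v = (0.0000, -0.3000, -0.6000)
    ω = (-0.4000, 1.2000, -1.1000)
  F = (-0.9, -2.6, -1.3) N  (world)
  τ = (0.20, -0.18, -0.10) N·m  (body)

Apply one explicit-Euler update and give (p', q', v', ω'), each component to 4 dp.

a = F/m = (-1.8000, -5.2000, -2.6000)
new position p' = (-2.7000, -1.9060, -0.0120)
v + (F/m)dt = (-0.0360, -0.4040, -0.6520)
angular accel α = (2.6650, -4.8300, -2.3840)
ω' = ω + α·dt = (-0.3467, 1.1034, -1.1477)
q⊗(0,ω) = (-0.5656856, -0.7778177, 0.7778177, 1.1313712)
q + ½dt·q⊗(0,ω), renormalized = (-0.0057, 0.6992, 0.7148, 0.0113)

p' = (-2.7000, -1.9060, -0.0120)
q' = (-0.0057, 0.6992, 0.7148, 0.0113)
v' = (-0.0360, -0.4040, -0.6520)
ω' = (-0.3467, 1.1034, -1.1477)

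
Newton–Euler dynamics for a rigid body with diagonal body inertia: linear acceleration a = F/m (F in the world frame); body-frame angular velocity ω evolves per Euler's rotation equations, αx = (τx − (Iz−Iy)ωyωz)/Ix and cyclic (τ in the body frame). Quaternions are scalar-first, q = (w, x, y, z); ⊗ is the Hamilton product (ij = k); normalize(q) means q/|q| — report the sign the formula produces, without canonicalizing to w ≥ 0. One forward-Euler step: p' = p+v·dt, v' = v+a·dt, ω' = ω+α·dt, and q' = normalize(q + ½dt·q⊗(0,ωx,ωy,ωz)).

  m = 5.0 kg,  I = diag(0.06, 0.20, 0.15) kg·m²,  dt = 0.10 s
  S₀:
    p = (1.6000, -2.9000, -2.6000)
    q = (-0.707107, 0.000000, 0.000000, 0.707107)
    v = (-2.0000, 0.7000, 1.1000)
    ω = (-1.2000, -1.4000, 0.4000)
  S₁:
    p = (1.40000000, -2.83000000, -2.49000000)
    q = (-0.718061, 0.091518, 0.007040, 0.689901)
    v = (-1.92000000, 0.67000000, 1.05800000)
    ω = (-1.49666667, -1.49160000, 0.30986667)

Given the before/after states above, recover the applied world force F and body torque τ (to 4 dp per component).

rate change Δω = (-0.29666667, -0.09160000, -0.09013333)
ω₀×(Iω₀) = (0.0280, 0.0432, 0.2352)
I·α + gyro = (-0.1500, -0.1400, 0.1000)
v₁ − v₀ = (0.08000000, -0.03000000, -0.04200000)
applied force F = (4.0000, -1.5000, -2.1000)

F = (4.0000, -1.5000, -2.1000)
τ = (-0.1500, -0.1400, 0.1000)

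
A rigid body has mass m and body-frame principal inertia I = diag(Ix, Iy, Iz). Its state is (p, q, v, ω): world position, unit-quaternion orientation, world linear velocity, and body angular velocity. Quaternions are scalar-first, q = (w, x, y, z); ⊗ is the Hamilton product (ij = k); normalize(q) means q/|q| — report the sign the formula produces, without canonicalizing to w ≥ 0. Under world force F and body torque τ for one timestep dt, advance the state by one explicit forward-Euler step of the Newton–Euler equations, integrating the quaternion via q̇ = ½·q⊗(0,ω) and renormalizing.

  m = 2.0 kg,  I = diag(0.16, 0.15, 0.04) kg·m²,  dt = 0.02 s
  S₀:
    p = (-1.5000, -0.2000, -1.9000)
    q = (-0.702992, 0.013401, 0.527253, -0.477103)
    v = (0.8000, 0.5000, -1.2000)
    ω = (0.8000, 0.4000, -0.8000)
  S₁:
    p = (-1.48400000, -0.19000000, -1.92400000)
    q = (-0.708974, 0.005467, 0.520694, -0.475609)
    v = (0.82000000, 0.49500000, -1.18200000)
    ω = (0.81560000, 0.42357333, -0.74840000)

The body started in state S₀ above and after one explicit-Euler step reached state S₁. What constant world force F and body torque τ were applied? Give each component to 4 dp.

F = (2.0000, -0.5000, 1.8000)
τ = (0.1600, 0.1000, 0.1000)

v₁ − v₀ = (0.02000000, -0.00500000, 0.01800000)
m·(v₁−v₀)/dt = (2.0000, -0.5000, 1.8000)
ω₁ − ω₀ = (0.01560000, 0.02357333, 0.05160000)
ω₀×(Iω₀) = (0.0352, -0.0768, -0.0032)
τ = I·(Δω/dt) + ω₀×(Iω₀) = (0.1600, 0.1000, 0.1000)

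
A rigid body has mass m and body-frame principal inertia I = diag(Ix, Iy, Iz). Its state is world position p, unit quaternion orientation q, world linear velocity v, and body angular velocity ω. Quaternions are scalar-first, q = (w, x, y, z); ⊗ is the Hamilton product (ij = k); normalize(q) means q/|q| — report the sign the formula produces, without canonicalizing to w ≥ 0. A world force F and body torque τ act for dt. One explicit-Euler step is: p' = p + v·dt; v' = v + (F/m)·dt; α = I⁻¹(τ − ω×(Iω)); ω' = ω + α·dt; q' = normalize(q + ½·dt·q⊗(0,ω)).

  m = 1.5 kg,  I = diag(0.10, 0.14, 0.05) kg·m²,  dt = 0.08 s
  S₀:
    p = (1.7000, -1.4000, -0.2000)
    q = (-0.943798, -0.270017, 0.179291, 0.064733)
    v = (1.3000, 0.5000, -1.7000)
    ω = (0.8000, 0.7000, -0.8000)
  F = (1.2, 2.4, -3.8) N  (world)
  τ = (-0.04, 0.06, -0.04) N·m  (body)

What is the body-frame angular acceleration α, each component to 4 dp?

α = (-0.9040, 0.6571, -1.2480)

gyro term ω×Iω = (0.0504, -0.0320, 0.0224)
angular accel α = (-0.9040, 0.6571, -1.2480)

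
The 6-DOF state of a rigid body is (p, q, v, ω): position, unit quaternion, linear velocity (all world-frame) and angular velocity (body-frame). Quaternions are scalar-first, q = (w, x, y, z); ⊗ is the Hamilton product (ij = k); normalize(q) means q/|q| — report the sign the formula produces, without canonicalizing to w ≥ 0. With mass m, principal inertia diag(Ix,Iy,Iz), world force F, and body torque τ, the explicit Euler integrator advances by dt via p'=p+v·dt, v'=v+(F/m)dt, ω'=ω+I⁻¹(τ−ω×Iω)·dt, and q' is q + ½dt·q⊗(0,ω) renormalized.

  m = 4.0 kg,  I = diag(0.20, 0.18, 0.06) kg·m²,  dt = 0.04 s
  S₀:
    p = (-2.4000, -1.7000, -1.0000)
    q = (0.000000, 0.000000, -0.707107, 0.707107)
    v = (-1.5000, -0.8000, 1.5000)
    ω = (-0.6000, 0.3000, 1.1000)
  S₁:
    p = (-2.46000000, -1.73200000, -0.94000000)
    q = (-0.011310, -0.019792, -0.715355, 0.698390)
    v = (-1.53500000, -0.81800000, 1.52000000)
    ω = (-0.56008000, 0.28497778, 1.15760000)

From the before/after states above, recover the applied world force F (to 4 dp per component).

F = (-3.5000, -1.8000, 2.0000)

velocity change Δv = (-0.03500000, -0.01800000, 0.02000000)
applied force F = (-3.5000, -1.8000, 2.0000)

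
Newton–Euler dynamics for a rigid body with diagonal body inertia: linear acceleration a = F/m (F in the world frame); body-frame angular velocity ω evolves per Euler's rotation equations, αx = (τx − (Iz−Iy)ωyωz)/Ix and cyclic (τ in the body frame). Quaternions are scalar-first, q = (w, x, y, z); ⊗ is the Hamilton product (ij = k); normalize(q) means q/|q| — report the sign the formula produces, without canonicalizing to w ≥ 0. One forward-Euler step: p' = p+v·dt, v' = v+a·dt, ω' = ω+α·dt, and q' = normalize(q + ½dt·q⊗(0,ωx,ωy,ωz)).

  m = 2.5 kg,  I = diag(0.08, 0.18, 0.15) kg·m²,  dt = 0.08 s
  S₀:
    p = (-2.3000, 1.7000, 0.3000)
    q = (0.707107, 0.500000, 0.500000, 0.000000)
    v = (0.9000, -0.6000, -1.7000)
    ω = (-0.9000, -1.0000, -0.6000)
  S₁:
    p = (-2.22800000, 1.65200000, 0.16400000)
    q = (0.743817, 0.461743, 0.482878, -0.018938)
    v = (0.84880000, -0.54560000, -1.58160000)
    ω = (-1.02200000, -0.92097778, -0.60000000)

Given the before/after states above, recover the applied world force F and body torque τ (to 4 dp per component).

v₁ − v₀ = (-0.05120000, 0.05440000, 0.11840000)
m·(v₁−v₀)/dt = (-1.6000, 1.7000, 3.7000)
ω₁ − ω₀ = (-0.12200000, 0.07902222, 0.00000000)
gyro term ω₀×Iω₀ = (-0.0180, -0.0378, 0.0900)
I·α + gyro = (-0.1400, 0.1400, 0.0900)

F = (-1.6000, 1.7000, 3.7000)
τ = (-0.1400, 0.1400, 0.0900)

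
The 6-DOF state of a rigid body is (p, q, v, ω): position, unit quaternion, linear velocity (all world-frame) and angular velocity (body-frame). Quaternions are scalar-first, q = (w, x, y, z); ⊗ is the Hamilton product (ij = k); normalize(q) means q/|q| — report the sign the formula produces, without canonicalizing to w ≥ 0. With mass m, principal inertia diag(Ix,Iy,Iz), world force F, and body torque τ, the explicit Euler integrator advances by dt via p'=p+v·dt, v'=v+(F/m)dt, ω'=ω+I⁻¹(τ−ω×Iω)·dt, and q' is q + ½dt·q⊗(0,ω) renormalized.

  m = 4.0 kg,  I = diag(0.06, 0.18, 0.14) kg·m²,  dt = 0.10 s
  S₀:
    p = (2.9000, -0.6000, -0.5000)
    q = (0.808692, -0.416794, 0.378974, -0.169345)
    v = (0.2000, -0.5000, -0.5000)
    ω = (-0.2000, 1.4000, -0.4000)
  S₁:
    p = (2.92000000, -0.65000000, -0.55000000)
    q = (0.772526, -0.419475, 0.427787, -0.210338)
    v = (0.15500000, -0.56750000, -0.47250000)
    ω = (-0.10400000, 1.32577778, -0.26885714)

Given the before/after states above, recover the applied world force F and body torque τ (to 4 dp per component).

F = (-1.8000, -2.7000, 1.1000)
τ = (0.0800, -0.1400, 0.1500)

v₁ − v₀ = (-0.04500000, -0.06750000, 0.02750000)
F = m·Δv/dt = (-1.8000, -2.7000, 1.1000)
ω₁ − ω₀ = (0.09600000, -0.07422222, 0.13114286)
precession coupling = (0.0224, -0.0064, -0.0336)
I·α + gyro = (0.0800, -0.1400, 0.1500)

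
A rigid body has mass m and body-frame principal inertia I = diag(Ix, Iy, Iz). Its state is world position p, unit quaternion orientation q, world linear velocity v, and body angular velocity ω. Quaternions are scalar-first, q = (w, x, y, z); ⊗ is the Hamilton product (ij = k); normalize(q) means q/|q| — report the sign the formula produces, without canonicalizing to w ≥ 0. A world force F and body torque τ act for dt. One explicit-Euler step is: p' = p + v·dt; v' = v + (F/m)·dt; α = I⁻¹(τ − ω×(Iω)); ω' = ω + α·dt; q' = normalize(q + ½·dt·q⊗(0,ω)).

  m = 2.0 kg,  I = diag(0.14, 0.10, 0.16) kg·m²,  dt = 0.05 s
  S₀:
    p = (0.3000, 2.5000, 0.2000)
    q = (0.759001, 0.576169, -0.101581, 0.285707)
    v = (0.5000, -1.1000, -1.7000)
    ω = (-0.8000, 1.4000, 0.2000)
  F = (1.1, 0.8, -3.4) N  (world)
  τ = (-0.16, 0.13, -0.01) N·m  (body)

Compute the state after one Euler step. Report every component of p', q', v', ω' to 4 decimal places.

(τ − ω×Iω)/I = (-1.2629, 1.2680, -0.3425)
ω + α·dt = (-0.8631, 1.4634, 0.1829)
q⊗(0,ω) = (0.5460072, -1.0275068, 0.7188020, 0.8771720)
q + ½dt·q⊗(0,ω), renormalized = (0.7720, 0.5500, -0.0835, 0.3074)
a = (0.5500, 0.4000, -1.7000)
new position p' = (0.3250, 2.4450, 0.1150)
v + (F/m)dt = (0.5275, -1.0800, -1.7850)

p' = (0.3250, 2.4450, 0.1150)
q' = (0.7720, 0.5500, -0.0835, 0.3074)
v' = (0.5275, -1.0800, -1.7850)
ω' = (-0.8631, 1.4634, 0.1829)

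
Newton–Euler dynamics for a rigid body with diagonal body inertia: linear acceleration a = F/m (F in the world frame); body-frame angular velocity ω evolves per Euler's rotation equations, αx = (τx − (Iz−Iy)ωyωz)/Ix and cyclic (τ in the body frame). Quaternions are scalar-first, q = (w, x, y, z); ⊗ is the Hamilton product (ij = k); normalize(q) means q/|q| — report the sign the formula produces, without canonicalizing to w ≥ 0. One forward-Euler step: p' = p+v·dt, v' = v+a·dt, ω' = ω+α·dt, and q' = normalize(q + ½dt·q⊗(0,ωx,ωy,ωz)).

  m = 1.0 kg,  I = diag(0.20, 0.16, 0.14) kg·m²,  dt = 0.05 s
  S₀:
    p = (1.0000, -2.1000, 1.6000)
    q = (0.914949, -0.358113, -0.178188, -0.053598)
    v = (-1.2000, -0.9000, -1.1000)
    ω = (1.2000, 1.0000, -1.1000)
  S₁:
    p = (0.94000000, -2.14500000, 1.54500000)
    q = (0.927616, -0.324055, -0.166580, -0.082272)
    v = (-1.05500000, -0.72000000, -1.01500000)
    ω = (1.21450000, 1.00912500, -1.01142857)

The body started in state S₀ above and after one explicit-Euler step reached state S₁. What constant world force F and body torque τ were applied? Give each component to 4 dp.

Δω = ω₁−ω₀ = (0.01450000, 0.00912500, 0.08857143)
ω₀×(Iω₀) = (0.0220, -0.0792, -0.0480)
τ = I·(Δω/dt) + ω₀×(Iω₀) = (0.0800, -0.0500, 0.2000)
velocity change Δv = (0.14500000, 0.18000000, 0.08500000)
F = m·Δv/dt = (2.9000, 3.6000, 1.7000)

F = (2.9000, 3.6000, 1.7000)
τ = (0.0800, -0.0500, 0.2000)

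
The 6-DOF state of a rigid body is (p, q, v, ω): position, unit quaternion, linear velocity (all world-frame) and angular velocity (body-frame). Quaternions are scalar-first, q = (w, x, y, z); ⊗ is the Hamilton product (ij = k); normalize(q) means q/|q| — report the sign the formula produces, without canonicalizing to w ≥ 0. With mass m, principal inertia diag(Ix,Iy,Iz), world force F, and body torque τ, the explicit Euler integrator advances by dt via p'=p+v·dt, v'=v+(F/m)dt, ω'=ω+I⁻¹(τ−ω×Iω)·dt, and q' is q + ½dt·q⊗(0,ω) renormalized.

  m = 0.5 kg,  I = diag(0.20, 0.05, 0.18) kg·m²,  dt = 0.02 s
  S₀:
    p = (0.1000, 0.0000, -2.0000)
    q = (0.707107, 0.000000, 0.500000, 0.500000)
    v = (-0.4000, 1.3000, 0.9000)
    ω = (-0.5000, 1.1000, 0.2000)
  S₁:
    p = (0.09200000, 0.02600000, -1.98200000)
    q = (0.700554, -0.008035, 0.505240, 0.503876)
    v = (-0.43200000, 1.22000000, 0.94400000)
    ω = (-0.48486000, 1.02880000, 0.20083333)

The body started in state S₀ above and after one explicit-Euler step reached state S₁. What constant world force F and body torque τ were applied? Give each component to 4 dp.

Δv = v₁−v₀ = (-0.03200000, -0.08000000, 0.04400000)
F = m·Δv/dt = (-0.8000, -2.0000, 1.1000)
Δω = ω₁−ω₀ = (0.01514000, -0.07120000, 0.00083333)
ω₀×(Iω₀) = (0.0286, -0.0020, 0.0825)
I·α + gyro = (0.1800, -0.1800, 0.0900)

F = (-0.8000, -2.0000, 1.1000)
τ = (0.1800, -0.1800, 0.0900)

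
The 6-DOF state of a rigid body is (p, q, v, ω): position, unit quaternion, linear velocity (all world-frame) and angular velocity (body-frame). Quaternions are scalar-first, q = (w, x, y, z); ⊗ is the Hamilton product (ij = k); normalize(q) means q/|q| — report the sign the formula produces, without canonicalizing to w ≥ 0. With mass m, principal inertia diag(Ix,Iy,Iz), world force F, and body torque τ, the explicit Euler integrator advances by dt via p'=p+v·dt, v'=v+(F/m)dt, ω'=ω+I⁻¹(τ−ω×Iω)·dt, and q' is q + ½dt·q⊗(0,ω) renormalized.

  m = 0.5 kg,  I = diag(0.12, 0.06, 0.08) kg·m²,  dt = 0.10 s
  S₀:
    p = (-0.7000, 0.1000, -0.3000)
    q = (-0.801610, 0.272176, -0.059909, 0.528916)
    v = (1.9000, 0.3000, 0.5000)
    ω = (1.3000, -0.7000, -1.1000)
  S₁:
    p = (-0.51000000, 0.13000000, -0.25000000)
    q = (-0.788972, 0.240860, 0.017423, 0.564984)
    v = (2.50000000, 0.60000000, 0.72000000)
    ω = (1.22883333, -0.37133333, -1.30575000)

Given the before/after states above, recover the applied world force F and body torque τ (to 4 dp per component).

F = (3.0000, 1.5000, 1.1000)
τ = (-0.0700, 0.1400, -0.1100)

velocity change Δv = (0.60000000, 0.30000000, 0.22000000)
F = m·Δv/dt = (3.0000, 1.5000, 1.1000)
rate change Δω = (-0.07116667, 0.32866667, -0.20575000)
precession coupling = (0.0154, -0.0572, 0.0546)
τ = I·(Δω/dt) + ω₀×(Iω₀) = (-0.0700, 0.1400, -0.1100)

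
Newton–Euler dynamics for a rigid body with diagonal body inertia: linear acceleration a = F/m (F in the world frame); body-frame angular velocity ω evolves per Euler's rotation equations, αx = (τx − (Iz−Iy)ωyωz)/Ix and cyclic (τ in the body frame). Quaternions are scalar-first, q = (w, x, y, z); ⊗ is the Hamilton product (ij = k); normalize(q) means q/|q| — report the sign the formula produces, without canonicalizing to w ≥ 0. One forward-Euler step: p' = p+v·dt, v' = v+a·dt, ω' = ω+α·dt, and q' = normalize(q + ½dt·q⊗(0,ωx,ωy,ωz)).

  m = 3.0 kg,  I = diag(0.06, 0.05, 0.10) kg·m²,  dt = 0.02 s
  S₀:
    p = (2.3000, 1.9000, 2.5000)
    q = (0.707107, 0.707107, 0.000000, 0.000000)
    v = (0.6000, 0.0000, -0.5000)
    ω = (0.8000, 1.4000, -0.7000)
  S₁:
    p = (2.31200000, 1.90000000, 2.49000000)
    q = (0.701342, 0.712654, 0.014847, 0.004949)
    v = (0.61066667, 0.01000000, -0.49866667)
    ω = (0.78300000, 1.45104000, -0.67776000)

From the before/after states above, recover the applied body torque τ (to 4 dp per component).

τ = (-0.1000, 0.1500, 0.1000)

rate change Δω = (-0.01700000, 0.05104000, 0.02224000)
gyro term ω₀×Iω₀ = (-0.0490, 0.0224, -0.0112)
applied torque τ = (-0.1000, 0.1500, 0.1000)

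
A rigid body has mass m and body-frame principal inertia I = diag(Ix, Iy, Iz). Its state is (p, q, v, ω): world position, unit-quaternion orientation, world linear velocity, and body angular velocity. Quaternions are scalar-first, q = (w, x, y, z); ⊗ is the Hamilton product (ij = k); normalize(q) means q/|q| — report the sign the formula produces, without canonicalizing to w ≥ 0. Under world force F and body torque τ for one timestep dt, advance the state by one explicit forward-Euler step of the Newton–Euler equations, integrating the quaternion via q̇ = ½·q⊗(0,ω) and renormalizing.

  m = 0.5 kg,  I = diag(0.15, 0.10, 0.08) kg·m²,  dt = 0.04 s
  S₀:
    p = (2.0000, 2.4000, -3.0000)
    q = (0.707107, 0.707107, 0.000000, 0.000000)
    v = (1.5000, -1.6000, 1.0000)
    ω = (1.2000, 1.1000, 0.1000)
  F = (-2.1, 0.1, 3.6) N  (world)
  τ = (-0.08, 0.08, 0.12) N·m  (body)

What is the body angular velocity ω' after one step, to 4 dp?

ω' = (1.1793, 1.1286, 0.1930)

precession coupling ω×(Iω) = (-0.0022, 0.0084, -0.0660)
angular accel α = (-0.5187, 0.7160, 2.3250)
ω + α·dt = (1.1793, 1.1286, 0.1930)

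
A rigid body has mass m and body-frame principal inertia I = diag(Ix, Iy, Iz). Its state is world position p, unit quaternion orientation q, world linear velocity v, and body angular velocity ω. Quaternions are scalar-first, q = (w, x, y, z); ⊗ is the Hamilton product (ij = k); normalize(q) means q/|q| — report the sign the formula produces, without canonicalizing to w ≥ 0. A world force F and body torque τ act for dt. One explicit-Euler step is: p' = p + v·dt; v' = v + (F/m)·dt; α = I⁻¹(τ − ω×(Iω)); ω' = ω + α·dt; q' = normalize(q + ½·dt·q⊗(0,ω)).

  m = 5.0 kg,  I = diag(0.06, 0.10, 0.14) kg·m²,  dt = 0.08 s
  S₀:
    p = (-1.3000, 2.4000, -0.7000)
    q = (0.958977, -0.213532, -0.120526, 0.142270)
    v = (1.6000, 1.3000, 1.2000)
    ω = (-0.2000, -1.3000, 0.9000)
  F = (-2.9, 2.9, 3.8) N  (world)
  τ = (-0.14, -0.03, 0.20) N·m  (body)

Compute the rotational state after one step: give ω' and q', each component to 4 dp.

angular accel α = (-1.5533, -0.4440, 1.3543)
ω + α·dt = (-0.3243, -1.3355, 1.0083)
2q̇ = q⊗(0,ω) = (-0.3274332, -0.1153178, -1.0829453, 1.1165657)
q + ½dt·q⊗(0,ω), renormalized = (0.9440, -0.2177, -0.1635, 0.1866)

ω' = (-0.3243, -1.3355, 1.0083)
q' = (0.9440, -0.2177, -0.1635, 0.1866)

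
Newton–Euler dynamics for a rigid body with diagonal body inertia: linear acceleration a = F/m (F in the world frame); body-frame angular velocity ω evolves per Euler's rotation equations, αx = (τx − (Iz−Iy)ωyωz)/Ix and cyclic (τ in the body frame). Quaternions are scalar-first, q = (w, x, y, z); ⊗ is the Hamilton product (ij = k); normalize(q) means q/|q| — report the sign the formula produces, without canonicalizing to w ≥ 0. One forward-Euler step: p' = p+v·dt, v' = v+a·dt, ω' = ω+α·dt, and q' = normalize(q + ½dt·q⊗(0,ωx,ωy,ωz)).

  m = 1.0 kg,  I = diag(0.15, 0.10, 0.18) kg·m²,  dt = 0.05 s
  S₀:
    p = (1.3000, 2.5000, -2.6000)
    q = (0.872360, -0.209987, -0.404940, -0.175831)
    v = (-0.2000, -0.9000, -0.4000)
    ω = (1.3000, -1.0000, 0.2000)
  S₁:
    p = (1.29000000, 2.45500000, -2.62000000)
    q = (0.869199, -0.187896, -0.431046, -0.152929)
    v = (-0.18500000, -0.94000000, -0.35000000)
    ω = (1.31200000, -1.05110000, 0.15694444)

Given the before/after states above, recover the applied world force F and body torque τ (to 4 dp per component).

v₁ − v₀ = (0.01500000, -0.04000000, 0.05000000)
F = m·Δv/dt = (0.3000, -0.8000, 1.0000)
ω₁ − ω₀ = (0.01200000, -0.05110000, -0.04305556)
gyro term ω₀×Iω₀ = (-0.0160, -0.0078, 0.0650)
I·α + gyro = (0.0200, -0.1100, -0.0900)

F = (0.3000, -0.8000, 1.0000)
τ = (0.0200, -0.1100, -0.0900)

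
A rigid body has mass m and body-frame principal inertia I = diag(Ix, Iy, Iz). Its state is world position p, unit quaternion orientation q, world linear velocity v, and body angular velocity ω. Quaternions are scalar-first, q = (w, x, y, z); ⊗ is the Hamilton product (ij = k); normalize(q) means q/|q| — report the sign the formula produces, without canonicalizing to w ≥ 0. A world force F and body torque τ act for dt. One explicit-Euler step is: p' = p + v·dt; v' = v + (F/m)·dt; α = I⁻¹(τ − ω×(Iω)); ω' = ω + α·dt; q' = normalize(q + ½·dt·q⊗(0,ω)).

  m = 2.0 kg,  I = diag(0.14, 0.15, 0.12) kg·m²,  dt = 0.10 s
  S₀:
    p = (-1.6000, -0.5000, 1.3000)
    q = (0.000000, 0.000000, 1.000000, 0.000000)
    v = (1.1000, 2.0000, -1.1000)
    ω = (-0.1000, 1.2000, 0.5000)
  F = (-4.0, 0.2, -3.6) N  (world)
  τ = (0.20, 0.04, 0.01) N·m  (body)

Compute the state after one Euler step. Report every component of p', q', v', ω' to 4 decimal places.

p' = p + v·dt = (-1.4900, -0.3000, 1.1900)
v' = v + a·dt = (0.9000, 2.0100, -1.2800)
ω×(Iω) gyroscopic = (-0.0180, -0.0010, -0.0012)
angular accel α = (1.5571, 0.2733, 0.0933)
ω' = ω + α·dt = (0.0557, 1.2273, 0.5093)
2q̇ = q⊗(0,ω) = (-1.2000000, 0.5000000, 0.0000000, 0.1000000)
q + ½dt·q⊗(0,ω), renormalized = (-0.0599, 0.0249, 0.9979, 0.0050)

p' = (-1.4900, -0.3000, 1.1900)
q' = (-0.0599, 0.0249, 0.9979, 0.0050)
v' = (0.9000, 2.0100, -1.2800)
ω' = (0.0557, 1.2273, 0.5093)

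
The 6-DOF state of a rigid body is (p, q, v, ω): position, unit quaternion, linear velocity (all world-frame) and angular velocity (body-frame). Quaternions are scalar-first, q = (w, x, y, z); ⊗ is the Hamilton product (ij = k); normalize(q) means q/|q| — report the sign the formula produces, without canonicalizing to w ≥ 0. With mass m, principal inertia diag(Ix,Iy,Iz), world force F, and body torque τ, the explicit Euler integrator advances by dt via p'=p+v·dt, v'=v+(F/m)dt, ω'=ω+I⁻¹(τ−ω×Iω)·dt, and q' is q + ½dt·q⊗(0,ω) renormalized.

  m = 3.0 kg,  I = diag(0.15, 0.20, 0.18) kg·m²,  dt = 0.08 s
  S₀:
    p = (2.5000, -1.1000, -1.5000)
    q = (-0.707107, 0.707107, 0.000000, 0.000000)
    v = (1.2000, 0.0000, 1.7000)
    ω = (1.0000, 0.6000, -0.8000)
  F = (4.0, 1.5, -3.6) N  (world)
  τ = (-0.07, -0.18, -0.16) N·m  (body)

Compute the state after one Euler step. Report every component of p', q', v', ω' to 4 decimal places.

p' = (2.5960, -1.1000, -1.3640)
q' = (-0.7342, 0.6777, 0.0056, 0.0395)
v' = (1.3067, 0.0400, 1.6040)
ω' = (0.9575, 0.5184, -0.8844)

p' = p + v·dt = (2.5960, -1.1000, -1.3640)
v + (F/m)dt = (1.3067, 0.0400, 1.6040)
α = I⁻¹(τ − ω×Iω) = (-0.5307, -1.0200, -1.0556)
ω' = ω + α·dt = (0.9575, 0.5184, -0.8844)
q⊗(0,ω) = (-0.7071070, -0.7071070, 0.1414214, 0.9899498)
updated quaternion q' = (-0.7342, 0.6777, 0.0056, 0.0395)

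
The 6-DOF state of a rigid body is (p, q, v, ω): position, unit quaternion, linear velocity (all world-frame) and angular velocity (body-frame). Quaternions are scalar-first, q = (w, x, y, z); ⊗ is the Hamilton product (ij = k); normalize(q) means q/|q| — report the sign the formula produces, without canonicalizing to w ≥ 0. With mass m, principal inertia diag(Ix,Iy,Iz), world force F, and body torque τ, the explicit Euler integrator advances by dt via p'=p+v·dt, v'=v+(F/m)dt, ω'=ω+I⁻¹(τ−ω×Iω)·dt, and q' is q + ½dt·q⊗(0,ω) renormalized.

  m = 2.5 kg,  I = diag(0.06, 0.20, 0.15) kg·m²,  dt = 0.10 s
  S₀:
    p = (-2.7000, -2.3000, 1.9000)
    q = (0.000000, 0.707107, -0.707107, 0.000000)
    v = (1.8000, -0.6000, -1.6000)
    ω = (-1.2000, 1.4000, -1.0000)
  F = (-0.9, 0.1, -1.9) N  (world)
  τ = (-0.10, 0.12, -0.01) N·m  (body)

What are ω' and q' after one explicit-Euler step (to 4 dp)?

gyro term ω×Iω = (0.0700, -0.1080, -0.2352)
(τ − ω×Iω)/I = (-2.8333, 1.1400, 1.5013)
ω + α·dt = (-1.4833, 1.5140, -0.8499)
Hamilton product q⊗(0,ω) = (1.8384782, 0.7071070, 0.7071070, 0.1414214)
q' = normalize(q + ½dt·q⊗(0,ω)) = (0.0914, 0.7384, -0.6681, 0.0070)

ω' = (-1.4833, 1.5140, -0.8499)
q' = (0.0914, 0.7384, -0.6681, 0.0070)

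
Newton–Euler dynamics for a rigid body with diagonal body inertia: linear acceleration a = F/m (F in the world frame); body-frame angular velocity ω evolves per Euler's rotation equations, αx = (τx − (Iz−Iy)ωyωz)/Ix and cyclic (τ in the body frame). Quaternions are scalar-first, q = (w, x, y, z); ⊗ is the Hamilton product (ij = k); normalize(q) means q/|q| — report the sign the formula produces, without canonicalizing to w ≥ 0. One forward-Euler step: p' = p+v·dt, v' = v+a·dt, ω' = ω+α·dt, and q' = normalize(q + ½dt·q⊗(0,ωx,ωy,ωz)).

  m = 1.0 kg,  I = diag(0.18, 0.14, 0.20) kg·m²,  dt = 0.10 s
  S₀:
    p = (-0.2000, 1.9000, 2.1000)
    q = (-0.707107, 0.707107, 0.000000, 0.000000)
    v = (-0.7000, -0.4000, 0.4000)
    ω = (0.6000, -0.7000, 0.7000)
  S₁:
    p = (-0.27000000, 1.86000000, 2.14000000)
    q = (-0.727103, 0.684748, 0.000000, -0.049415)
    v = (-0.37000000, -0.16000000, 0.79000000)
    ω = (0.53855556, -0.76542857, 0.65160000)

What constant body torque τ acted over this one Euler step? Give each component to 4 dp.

τ = (-0.1400, -0.1000, -0.0800)

rate change Δω = (-0.06144444, -0.06542857, -0.04840000)
gyro term ω₀×Iω₀ = (-0.0294, -0.0084, 0.0168)
τ = I·(Δω/dt) + ω₀×(Iω₀) = (-0.1400, -0.1000, -0.0800)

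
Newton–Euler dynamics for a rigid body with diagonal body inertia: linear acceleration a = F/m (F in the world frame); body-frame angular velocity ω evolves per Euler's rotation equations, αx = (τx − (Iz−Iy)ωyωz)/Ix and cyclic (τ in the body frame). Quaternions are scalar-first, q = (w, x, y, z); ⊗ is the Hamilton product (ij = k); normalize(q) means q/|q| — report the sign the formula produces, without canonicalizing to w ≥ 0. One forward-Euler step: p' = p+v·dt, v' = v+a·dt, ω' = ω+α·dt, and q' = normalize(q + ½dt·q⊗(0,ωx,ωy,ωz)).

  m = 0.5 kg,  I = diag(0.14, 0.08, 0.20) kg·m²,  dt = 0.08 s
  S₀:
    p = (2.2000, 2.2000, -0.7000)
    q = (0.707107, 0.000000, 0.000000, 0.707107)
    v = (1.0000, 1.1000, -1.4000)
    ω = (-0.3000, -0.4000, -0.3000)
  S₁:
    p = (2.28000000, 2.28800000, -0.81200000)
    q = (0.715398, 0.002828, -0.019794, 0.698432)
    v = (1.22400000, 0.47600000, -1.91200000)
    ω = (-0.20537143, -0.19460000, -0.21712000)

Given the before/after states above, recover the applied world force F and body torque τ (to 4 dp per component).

rate change Δω = (0.09462857, 0.20540000, 0.08288000)
τ = I·(Δω/dt) + ω₀×(Iω₀) = (0.1800, 0.2000, 0.2000)
Δv = v₁−v₀ = (0.22400000, -0.62400000, -0.51200000)
applied force F = (1.4000, -3.9000, -3.2000)

F = (1.4000, -3.9000, -3.2000)
τ = (0.1800, 0.2000, 0.2000)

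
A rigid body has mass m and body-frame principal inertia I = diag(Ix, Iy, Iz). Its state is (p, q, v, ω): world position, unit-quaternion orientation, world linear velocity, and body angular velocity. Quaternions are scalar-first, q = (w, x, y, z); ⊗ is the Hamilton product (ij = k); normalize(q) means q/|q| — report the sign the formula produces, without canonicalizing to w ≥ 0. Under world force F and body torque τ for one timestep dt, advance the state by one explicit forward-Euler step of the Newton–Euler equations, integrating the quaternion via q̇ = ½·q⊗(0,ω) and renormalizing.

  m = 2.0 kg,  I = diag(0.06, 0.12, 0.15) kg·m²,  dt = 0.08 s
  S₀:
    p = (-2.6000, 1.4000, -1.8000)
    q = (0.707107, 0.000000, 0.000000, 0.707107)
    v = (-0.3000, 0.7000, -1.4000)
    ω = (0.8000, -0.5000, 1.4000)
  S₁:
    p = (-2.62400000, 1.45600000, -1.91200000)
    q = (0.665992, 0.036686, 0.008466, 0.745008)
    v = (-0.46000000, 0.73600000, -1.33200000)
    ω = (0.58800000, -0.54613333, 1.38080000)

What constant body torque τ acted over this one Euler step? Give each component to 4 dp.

τ = (-0.1800, -0.1700, -0.0600)

Δω = ω₁−ω₀ = (-0.21200000, -0.04613333, -0.01920000)
precession coupling = (-0.0210, -0.1008, -0.0240)
applied torque τ = (-0.1800, -0.1700, -0.0600)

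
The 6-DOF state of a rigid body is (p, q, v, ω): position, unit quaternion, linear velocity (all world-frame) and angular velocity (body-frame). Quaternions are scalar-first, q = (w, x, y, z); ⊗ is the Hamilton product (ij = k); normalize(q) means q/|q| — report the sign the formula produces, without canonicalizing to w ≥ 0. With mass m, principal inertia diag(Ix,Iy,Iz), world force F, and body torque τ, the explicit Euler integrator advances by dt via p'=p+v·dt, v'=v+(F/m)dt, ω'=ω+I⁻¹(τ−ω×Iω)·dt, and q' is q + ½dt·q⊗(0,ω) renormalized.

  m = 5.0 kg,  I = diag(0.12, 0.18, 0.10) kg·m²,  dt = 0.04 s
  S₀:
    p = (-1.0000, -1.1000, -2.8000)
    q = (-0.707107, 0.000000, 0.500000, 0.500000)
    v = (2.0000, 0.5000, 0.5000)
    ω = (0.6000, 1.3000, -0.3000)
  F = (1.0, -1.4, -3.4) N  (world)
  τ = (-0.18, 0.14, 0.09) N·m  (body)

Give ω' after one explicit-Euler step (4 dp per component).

α = I⁻¹(τ − ω×Iω) = (-1.7600, 0.7978, 0.4320)
new body rate ω' = (0.5296, 1.3319, -0.2827)

ω' = (0.5296, 1.3319, -0.2827)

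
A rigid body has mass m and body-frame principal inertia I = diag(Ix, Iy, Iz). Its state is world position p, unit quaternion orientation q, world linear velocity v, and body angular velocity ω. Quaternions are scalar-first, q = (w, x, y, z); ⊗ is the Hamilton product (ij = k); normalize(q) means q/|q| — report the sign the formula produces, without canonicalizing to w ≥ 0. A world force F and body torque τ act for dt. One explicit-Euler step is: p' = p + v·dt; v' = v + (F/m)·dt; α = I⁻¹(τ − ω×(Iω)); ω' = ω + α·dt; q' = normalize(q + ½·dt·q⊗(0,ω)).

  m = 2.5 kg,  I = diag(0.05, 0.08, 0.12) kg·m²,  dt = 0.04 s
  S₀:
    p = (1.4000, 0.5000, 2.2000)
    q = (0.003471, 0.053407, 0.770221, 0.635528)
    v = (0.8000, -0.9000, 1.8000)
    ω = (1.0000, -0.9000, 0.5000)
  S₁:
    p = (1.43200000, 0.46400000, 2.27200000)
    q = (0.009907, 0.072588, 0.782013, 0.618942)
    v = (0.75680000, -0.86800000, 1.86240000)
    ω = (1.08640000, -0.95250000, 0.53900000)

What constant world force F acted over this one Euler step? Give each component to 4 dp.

v₁ − v₀ = (-0.04320000, 0.03200000, 0.06240000)
applied force F = (-2.7000, 2.0000, 3.9000)

F = (-2.7000, 2.0000, 3.9000)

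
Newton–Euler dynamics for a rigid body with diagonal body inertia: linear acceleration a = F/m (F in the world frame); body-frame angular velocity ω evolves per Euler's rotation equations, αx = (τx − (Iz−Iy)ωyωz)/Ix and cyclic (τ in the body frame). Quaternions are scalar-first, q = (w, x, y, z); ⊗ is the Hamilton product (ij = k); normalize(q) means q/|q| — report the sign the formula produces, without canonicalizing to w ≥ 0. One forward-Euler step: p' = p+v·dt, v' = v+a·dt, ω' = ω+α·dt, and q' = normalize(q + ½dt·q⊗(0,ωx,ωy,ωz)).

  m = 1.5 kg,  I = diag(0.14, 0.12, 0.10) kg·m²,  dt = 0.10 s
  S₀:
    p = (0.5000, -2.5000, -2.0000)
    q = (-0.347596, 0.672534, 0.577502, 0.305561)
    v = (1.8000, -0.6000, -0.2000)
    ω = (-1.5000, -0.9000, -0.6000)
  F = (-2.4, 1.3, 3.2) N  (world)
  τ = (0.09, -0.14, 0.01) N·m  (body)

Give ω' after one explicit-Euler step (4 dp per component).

ω' = (-1.4280, -1.0467, -0.5630)

precession coupling ω×(Iω) = (-0.0108, 0.0360, -0.0270)
(τ − ω×Iω)/I = (0.7200, -1.4667, 0.3700)
ω + α·dt = (-1.4280, -1.0467, -0.5630)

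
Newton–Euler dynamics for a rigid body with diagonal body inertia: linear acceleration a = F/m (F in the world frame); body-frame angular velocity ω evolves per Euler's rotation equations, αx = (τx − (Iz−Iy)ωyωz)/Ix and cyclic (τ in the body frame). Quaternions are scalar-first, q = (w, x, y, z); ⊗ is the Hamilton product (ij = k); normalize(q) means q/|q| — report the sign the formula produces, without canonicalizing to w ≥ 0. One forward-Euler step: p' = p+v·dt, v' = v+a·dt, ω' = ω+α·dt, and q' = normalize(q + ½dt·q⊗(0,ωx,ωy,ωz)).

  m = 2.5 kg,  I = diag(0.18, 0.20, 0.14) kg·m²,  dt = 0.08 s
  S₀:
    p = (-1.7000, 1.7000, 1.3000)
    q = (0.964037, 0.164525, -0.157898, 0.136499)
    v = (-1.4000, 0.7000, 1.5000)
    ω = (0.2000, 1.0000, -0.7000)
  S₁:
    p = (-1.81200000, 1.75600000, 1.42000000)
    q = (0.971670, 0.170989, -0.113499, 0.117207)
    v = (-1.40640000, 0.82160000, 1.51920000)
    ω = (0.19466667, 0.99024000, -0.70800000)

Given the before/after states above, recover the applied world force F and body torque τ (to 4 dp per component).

F = (-0.2000, 3.8000, 0.6000)
τ = (0.0300, -0.0300, -0.0100)

rate change Δω = (-0.00533333, -0.00976000, -0.00800000)
applied torque τ = (0.0300, -0.0300, -0.0100)
Δv = v₁−v₀ = (-0.00640000, 0.12160000, 0.01920000)
applied force F = (-0.2000, 3.8000, 0.6000)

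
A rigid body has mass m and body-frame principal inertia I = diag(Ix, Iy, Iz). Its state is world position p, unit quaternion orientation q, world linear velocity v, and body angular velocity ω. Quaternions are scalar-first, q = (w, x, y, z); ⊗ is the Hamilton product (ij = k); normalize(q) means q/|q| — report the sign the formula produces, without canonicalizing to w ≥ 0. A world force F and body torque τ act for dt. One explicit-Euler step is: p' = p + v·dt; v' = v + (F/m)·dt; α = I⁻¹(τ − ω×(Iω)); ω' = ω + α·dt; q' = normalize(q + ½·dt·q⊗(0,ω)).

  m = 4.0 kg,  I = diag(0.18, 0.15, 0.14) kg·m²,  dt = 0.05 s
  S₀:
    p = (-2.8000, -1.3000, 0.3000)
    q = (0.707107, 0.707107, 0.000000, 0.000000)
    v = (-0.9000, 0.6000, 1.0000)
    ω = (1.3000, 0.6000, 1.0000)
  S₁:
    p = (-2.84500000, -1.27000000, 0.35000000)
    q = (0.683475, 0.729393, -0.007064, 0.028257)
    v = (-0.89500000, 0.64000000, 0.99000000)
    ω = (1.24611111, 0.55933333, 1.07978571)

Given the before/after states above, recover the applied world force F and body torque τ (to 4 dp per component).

ω₁ − ω₀ = (-0.05388889, -0.04066667, 0.07978571)
precession coupling = (-0.0060, 0.0520, -0.0234)
I·α + gyro = (-0.2000, -0.0700, 0.2000)
velocity change Δv = (0.00500000, 0.04000000, -0.01000000)
m·(v₁−v₀)/dt = (0.4000, 3.2000, -0.8000)

F = (0.4000, 3.2000, -0.8000)
τ = (-0.2000, -0.0700, 0.2000)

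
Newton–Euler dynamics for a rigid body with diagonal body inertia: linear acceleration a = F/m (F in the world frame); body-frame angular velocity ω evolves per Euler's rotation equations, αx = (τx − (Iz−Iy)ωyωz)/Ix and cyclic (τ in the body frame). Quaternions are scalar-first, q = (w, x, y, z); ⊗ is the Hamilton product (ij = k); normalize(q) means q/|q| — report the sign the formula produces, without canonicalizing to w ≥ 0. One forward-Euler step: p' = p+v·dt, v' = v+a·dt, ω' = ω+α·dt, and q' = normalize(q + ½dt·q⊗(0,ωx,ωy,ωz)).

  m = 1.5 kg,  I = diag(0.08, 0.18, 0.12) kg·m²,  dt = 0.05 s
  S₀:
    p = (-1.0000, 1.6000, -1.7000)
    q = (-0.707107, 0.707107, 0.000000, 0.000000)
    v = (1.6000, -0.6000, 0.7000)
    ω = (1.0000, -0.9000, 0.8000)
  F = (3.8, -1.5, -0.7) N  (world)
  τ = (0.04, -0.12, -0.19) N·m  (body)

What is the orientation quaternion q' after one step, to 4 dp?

2q̇ = q⊗(0,ω) = (-0.7071070, -0.7071070, 0.0707107, -1.2020819)
q' = normalize(q + ½dt·q⊗(0,ω)) = (-0.7242, 0.6889, 0.0018, -0.0300)

q' = (-0.7242, 0.6889, 0.0018, -0.0300)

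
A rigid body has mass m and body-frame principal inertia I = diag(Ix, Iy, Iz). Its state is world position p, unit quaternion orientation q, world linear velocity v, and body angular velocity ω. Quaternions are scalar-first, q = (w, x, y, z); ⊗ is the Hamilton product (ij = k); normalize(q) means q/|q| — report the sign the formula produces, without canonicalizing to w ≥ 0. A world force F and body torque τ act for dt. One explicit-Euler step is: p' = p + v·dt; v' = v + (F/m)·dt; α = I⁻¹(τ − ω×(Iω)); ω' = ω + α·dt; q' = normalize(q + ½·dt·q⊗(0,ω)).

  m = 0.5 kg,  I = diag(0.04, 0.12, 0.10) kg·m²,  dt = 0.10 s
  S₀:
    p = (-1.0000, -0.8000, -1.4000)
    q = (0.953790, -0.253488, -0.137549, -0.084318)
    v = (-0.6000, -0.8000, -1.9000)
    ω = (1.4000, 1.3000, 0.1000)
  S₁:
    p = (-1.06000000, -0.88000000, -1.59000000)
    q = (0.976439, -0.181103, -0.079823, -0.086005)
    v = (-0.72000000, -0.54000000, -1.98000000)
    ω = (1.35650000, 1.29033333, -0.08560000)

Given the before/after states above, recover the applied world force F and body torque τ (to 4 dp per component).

F = (-0.6000, 1.3000, -0.4000)
τ = (-0.0200, -0.0200, -0.0400)

v₁ − v₀ = (-0.12000000, 0.26000000, -0.08000000)
m·(v₁−v₀)/dt = (-0.6000, 1.3000, -0.4000)
rate change Δω = (-0.04350000, -0.00966667, -0.18560000)
I·α + gyro = (-0.0200, -0.0200, -0.0400)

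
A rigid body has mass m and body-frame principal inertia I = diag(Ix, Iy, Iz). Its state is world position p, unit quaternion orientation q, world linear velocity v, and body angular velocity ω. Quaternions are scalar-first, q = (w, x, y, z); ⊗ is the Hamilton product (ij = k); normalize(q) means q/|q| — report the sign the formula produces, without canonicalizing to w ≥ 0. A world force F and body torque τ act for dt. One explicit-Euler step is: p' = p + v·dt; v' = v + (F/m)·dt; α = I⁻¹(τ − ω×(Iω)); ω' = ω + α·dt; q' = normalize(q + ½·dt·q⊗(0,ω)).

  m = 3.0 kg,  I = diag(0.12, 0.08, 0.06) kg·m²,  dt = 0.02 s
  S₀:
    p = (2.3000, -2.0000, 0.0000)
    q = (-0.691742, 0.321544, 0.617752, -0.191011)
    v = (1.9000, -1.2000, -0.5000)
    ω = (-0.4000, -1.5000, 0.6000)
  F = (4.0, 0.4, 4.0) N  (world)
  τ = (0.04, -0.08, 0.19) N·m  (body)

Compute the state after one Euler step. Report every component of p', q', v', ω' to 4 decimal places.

p' = (2.3380, -2.0240, -0.0100)
q' = (-0.6799, 0.3251, 0.6269, -0.1975)
v' = (1.9267, -1.1973, -0.4733)
ω' = (-0.3963, -1.5164, 0.6713)

p' = p + v·dt = (2.3380, -2.0240, -0.0100)
new velocity v' = (1.9267, -1.1973, -0.4733)
α = I⁻¹(τ − ω×Iω) = (0.1833, -0.8200, 3.5667)
ω + α·dt = (-0.3963, -1.5164, 0.6713)
2q̇ = q⊗(0,ω) = (1.1698522, 0.3608315, 0.9210910, -0.6502604)
q + ½dt·q⊗(0,ω), renormalized = (-0.6799, 0.3251, 0.6269, -0.1975)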